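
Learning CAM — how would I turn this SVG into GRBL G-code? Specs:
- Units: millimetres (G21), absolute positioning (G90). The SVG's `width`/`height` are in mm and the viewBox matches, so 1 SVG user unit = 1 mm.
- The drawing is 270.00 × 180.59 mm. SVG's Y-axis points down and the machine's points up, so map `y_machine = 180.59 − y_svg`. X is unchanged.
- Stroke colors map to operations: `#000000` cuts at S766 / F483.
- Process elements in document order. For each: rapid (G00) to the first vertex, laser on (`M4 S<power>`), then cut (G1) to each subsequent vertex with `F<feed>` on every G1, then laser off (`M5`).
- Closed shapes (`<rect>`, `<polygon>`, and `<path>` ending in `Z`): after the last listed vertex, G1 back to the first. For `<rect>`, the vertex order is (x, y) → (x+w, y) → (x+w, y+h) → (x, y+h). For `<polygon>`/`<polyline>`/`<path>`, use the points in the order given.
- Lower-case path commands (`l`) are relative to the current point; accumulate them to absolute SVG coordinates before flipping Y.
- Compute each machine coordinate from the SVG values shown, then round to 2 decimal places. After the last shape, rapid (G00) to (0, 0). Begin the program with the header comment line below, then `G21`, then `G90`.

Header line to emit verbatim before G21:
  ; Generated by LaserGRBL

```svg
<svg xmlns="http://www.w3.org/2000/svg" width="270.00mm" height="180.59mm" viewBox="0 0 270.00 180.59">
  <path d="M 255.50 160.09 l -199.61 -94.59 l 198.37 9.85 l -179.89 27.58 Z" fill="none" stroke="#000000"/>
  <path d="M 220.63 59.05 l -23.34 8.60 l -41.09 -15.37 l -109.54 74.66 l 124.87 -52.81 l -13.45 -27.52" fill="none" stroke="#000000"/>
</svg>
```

viewBox `0 0 270.00 180.59` with mm width/height → 1 unit = 1 mm. Flip: y_m = 180.59 − y_svg.

**Shape 1** — `<path>` closed polygon, stroke `#000000` → cut (S766, F483). Machine vertices: (255.50,20.50) → (55.89,115.09) → (254.26,105.24) → (74.37,77.66) → (255.50,20.50). Closed: final G1 returns to the first vertex.

**Shape 2** — `<path>` open polyline, stroke `#000000` → cut (S766, F483). Machine vertices: (220.63,121.54) → (197.29,112.94) → (156.20,128.31) → (46.66,53.65) → (171.53,106.46) → (158.08,133.98). Open path.

; Generated by LaserGRBL
G21
G90
G00 X255.50 Y20.50
M4 S766
G1 X55.89 Y115.09 F483
G1 X254.26 Y105.24 F483
G1 X74.37 Y77.66 F483
G1 X255.50 Y20.50 F483
M5
G00 X220.63 Y121.54
M4 S766
G1 X197.29 Y112.94 F483
G1 X156.20 Y128.31 F483
G1 X46.66 Y53.65 F483
G1 X171.53 Y106.46 F483
G1 X158.08 Y133.98 F483
M5
G00 X0.00 Y0.00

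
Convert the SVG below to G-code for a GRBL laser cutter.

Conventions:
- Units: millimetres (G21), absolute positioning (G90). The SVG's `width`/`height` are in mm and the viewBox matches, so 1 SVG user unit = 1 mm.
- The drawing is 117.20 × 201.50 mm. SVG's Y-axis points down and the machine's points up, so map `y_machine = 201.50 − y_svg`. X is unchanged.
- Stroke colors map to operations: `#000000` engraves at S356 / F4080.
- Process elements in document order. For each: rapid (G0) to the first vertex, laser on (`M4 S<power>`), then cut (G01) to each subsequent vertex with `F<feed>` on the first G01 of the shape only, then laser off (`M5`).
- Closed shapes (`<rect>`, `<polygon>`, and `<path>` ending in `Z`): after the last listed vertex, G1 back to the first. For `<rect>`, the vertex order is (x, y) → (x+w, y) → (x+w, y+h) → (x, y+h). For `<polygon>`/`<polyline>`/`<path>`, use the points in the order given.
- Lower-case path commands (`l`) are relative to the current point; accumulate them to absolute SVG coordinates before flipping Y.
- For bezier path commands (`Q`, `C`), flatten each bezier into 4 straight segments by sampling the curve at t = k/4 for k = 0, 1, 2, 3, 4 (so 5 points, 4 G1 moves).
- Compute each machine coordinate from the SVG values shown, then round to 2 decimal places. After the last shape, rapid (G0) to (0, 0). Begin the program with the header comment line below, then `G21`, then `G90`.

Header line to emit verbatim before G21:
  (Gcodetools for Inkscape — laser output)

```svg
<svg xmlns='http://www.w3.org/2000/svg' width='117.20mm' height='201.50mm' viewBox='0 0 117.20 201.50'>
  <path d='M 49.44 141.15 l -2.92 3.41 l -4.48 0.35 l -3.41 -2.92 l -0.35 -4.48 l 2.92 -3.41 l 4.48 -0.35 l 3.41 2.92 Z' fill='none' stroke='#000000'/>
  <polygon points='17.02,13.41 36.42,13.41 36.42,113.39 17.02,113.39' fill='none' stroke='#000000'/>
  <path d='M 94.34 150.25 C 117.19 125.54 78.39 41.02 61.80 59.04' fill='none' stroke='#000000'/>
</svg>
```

(Gcodetools for Inkscape — laser output)
G21
G90
G0 X49.44 Y60.35
M4 S356
G01 X46.52 Y56.94 F4080
G01 X42.04 Y56.59
G01 X38.63 Y59.51
G01 X38.28 Y63.99
G01 X41.20 Y67.40
G01 X45.68 Y67.75
G01 X49.09 Y64.83
G01 X49.44 Y60.35
M5
G0 X17.02 Y188.09
M4 S356
G01 X36.42 Y188.09 F4080
G01 X36.42 Y88.11
G01 X17.02 Y88.11
G01 X17.02 Y188.09
M5
G0 X94.34 Y51.25
M4 S356
G01 X101.23 Y78.46 F4080
G01 X92.86 Y112.88
G01 X77.10 Y139.29
G01 X61.80 Y142.46
M5
G0 X0.00 Y0.00

Since the viewBox matches the mm dimensions, user units are millimetres directly. The only transform is the Y-flip y_m = 201.50 − y_svg.

Shape 1 is a regular polygon drawn with `<path>`. Its stroke #000000 means engrave at S356, F4080. After flipping Y the toolpath is (49.44,60.35) → (46.52,56.94) → (42.04,56.59) → (38.63,59.51) → (38.28,63.99) → (41.20,67.40) → (45.68,67.75) → (49.09,64.83) → (49.44,60.35), returning to the start.

Shape 2 is a rectangle drawn with `<polygon>`. Its stroke #000000 means engrave at S356, F4080. After flipping Y the toolpath is (17.02,188.09) → (36.42,188.09) → (36.42,88.11) → (17.02,88.11) → (17.02,188.09), returning to the start.

Shape 3 is a cubic bezier drawn with `<path>`. Its stroke #000000 means engrave at S356, F4080. After flipping Y the toolpath is (94.34,51.25) → (101.23,78.46) → (92.86,112.88) → (77.10,139.29) → (61.80,142.46).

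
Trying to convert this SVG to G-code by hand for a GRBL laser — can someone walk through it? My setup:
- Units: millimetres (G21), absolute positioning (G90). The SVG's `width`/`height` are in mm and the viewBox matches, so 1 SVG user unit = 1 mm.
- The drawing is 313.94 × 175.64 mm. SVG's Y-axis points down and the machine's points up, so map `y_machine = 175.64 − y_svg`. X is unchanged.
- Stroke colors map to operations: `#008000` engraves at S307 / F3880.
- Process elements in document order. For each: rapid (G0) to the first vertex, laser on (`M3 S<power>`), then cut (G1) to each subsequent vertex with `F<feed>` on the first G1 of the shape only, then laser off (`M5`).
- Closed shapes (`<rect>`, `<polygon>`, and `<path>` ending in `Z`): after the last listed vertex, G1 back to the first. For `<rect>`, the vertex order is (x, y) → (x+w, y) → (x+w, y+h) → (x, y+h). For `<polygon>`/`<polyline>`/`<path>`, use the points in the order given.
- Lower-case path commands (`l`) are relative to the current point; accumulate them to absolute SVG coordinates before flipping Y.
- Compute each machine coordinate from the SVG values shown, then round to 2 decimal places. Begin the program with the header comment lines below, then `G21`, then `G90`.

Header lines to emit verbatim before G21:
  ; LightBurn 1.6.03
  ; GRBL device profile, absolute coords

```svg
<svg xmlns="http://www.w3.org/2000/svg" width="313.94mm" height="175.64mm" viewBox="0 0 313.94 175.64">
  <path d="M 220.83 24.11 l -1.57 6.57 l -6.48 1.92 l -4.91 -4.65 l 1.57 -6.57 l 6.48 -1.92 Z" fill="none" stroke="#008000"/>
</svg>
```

; LightBurn 1.6.03
; GRBL device profile, absolute coords
G21
G90
G0 X220.83 Y151.53
M3 S307
G1 X219.26 Y144.96 F3880
G1 X212.78 Y143.04
G1 X207.87 Y147.69
G1 X209.44 Y154.26
G1 X215.92 Y156.18
G1 X220.83 Y151.53
M5

viewBox `0 0 313.94 175.64` with mm width/height → 1 unit = 1 mm. Flip: y_m = 175.64 − y_svg.

**Shape 1** — `<path>` regular polygon, stroke `#008000` → engrave (S307, F3880). Machine vertices: (220.83,151.53) → (219.26,144.96) → (212.78,143.04) → (207.87,147.69) → (209.44,154.26) → (215.92,156.18) → (220.83,151.53). Closed: final G1 returns to the first vertex.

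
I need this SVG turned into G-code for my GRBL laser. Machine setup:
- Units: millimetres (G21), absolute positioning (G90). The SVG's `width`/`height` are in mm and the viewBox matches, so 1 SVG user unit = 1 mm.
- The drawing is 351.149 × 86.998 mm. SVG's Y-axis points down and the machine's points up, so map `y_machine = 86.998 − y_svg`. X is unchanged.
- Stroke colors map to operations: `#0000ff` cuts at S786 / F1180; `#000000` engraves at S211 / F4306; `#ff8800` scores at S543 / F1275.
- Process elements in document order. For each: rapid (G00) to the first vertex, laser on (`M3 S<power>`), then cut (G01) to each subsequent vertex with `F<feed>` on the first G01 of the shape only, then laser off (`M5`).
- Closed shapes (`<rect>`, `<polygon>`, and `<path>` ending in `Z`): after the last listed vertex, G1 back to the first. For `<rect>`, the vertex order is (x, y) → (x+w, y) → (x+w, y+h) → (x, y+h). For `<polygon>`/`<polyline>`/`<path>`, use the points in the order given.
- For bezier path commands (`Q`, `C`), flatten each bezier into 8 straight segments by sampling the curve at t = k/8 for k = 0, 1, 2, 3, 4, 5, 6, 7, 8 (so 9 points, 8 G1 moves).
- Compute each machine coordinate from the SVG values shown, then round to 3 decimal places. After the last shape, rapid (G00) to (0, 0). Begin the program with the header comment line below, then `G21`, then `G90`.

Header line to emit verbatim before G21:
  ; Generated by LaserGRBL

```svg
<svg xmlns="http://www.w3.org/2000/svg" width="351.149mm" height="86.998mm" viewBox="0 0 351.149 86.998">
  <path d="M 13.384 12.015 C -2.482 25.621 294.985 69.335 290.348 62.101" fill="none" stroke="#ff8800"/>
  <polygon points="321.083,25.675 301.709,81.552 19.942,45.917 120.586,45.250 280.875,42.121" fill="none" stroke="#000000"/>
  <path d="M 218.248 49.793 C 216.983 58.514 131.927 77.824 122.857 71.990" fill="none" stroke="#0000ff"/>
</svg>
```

Since the viewBox matches the mm dimensions, user units are millimetres directly. The only transform is the Y-flip y_m = 86.998 − y_svg.

Shape 1 is a cubic bezier drawn with `<path>`. Its stroke #ff8800 means score at S543, F1275. After flipping Y the toolpath is (13.384,74.983) → (20.920,68.628) → (50.618,60.400) → (95.267,51.249) → (147.655,42.125) → (200.569,33.978) → (246.797,27.758) → (279.128,24.414) → (290.348,24.897).

Shape 2 is a closed polygon drawn with `<polygon>`. Its stroke #000000 means engrave at S211, F4306. After flipping Y the toolpath is (321.083,61.323) → (301.709,5.446) → (19.942,41.081) → (120.586,41.748) → (280.875,44.877) → (321.083,61.323), returning to the start.

Shape 3 is a cubic bezier drawn with `<path>`. Its stroke #0000ff means cut at S786, F1180. After flipping Y the toolpath is (218.248,37.205) → (214.158,33.508) → (204.085,29.237) → (189.901,24.811) → (173.479,20.648) → (156.692,17.168) → (141.410,14.789) → (129.508,13.929) → (122.857,15.008).

; Generated by LaserGRBL
G21
G90
G00 X13.384 Y74.983
M3 S543
G01 X20.920 Y68.628 F1275
G01 X50.618 Y60.400
G01 X95.267 Y51.249
G01 X147.655 Y42.125
G01 X200.569 Y33.978
G01 X246.797 Y27.758
G01 X279.128 Y24.414
G01 X290.348 Y24.897
M5
G00 X321.083 Y61.323
M3 S211
G01 X301.709 Y5.446 F4306
G01 X19.942 Y41.081
G01 X120.586 Y41.748
G01 X280.875 Y44.877
G01 X321.083 Y61.323
M5
G00 X218.248 Y37.205
M3 S786
G01 X214.158 Y33.508 F1180
G01 X204.085 Y29.237
G01 X189.901 Y24.811
G01 X173.479 Y20.648
G01 X156.692 Y17.168
G01 X141.410 Y14.789
G01 X129.508 Y13.929
G01 X122.857 Y15.008
M5
G00 X0.000 Y0.000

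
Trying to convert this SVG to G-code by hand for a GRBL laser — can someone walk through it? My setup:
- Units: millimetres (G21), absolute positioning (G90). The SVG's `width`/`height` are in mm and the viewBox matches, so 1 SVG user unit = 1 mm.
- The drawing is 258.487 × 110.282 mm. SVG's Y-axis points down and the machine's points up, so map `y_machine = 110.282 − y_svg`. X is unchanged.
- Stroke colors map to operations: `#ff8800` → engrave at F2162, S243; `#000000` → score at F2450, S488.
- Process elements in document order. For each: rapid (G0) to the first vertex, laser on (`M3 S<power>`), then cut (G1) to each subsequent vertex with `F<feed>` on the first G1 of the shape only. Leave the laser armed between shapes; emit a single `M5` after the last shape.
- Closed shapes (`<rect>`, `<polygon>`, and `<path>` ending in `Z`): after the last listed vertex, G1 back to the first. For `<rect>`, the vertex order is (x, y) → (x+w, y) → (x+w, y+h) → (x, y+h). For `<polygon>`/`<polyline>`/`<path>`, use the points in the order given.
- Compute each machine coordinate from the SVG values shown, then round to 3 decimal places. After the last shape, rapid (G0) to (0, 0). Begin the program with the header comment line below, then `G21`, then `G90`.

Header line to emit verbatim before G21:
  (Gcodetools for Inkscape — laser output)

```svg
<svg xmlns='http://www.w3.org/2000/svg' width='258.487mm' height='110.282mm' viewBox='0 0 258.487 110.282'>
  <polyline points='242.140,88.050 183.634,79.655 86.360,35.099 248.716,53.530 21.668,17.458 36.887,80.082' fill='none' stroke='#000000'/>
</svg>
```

viewBox `0 0 258.487 110.282` with mm width/height → 1 unit = 1 mm. Flip: y_m = 110.282 − y_svg.

**Shape 1** — `<polyline>` open polyline, stroke `#000000` → score (S488, F2450). Machine vertices: (242.140,22.232) → (183.634,30.627) → (86.360,75.183) → (248.716,56.752) → (21.668,92.824) → (36.887,30.200). Open path.

(Gcodetools for Inkscape — laser output)
G21
G90
G0 X242.140 Y22.232
M3 S488
G1 X183.634 Y30.627 F2450
G1 X86.360 Y75.183
G1 X248.716 Y56.752
G1 X21.668 Y92.824
G1 X36.887 Y30.200
M5
G0 X0.000 Y0.000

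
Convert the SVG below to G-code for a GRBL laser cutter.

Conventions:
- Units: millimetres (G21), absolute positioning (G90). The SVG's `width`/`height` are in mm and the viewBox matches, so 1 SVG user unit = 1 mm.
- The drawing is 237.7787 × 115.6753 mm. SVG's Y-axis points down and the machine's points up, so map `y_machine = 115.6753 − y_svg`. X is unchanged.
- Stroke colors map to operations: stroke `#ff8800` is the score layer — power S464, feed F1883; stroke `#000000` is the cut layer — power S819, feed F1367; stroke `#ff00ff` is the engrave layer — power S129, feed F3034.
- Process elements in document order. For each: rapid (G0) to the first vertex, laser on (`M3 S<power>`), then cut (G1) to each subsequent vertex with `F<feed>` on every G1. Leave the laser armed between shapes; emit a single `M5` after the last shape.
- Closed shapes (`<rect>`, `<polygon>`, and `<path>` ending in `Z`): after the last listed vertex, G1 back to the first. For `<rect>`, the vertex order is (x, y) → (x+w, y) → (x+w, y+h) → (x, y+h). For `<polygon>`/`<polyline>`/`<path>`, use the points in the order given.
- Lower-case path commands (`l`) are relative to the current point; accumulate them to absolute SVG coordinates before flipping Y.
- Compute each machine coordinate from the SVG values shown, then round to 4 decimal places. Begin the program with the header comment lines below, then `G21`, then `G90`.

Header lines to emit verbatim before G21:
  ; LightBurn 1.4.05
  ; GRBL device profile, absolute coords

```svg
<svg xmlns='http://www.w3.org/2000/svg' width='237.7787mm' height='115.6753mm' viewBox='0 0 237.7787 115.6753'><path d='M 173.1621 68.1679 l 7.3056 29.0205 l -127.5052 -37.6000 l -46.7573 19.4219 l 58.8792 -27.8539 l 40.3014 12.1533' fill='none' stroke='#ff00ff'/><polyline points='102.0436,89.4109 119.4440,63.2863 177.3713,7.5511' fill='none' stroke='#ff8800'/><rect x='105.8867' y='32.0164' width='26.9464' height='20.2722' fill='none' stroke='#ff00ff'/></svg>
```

; LightBurn 1.4.05
; GRBL device profile, absolute coords
G21
G90
G0 X173.1621 Y47.5074
M3 S129
G1 X180.4677 Y18.4869 F3034
G1 X52.9625 Y56.0869 F3034
G1 X6.2052 Y36.6650 F3034
G1 X65.0844 Y64.5189 F3034
G1 X105.3858 Y52.3656 F3034
G0 X102.0436 Y26.2644
M3 S464
G1 X119.4440 Y52.3890 F1883
G1 X177.3713 Y108.1242 F1883
G0 X105.8867 Y83.6589
M3 S129
G1 X132.8331 Y83.6589 F3034
G1 X132.8331 Y63.3867 F3034
G1 X105.8867 Y63.3867 F3034
G1 X105.8867 Y83.6589 F3034
M5

Since the viewBox matches the mm dimensions, user units are millimetres directly. The only transform is the Y-flip y_m = 115.6753 − y_svg.

Shape 1 is a open polyline drawn with `<path>`. Its stroke #ff00ff means engrave at S129, F3034. After flipping Y the toolpath is (173.1621,47.5074) → (180.4677,18.4869) → (52.9625,56.0869) → (6.2052,36.6650) → (65.0844,64.5189) → (105.3858,52.3656).

Shape 2 is a open polyline drawn with `<polyline>`. Its stroke #ff8800 means score at S464, F1883. After flipping Y the toolpath is (102.0436,26.2644) → (119.4440,52.3890) → (177.3713,108.1242).

Shape 3 is a rectangle drawn with `<rect>`. Its stroke #ff00ff means engrave at S129, F3034. After flipping Y the toolpath is (105.8867,83.6589) → (132.8331,83.6589) → (132.8331,63.3867) → (105.8867,63.3867) → (105.8867,83.6589), returning to the start.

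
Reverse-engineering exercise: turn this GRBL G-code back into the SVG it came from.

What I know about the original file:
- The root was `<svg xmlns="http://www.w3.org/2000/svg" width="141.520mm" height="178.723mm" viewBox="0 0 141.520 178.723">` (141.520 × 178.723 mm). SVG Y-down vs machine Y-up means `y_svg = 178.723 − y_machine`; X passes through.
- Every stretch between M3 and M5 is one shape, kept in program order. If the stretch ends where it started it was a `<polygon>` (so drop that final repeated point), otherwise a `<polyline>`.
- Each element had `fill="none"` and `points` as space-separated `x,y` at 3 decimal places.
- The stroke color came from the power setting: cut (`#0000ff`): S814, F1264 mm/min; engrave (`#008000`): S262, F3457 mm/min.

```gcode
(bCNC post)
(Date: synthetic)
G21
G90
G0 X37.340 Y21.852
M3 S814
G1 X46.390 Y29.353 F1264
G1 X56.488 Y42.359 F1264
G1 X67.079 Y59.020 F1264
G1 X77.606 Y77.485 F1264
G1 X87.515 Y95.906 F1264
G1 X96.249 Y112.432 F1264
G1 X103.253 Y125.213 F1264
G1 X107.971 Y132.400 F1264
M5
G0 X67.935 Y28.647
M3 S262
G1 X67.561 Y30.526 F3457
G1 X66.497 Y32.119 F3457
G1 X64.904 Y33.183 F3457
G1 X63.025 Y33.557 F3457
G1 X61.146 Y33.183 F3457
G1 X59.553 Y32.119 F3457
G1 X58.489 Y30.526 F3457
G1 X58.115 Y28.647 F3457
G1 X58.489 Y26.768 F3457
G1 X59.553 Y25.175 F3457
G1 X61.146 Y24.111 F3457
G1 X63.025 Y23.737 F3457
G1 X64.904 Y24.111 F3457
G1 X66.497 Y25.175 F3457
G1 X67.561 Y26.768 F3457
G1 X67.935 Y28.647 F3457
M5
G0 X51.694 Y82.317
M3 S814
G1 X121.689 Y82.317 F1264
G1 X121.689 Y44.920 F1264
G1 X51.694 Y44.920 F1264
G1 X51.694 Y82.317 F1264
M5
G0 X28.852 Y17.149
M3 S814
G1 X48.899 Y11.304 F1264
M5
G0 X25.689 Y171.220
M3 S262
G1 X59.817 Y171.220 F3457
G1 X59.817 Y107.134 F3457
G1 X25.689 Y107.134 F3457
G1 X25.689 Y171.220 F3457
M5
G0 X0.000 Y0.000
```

y_svg = 178.723 − y_m.

[1] S814→`#0000ff` (cut); open run; points: 37.340,156.871 46.390,149.370 56.488,136.364 67.079,119.703 77.606,101.238 87.515,82.817 96.249,66.291 103.253,53.510 107.971,46.323

[2] S262→`#008000` (engrave); closed run; points: 67.935,150.076 67.561,148.197 66.497,146.604 64.904,145.540 63.025,145.166 61.146,145.540 59.553,146.604 58.489,148.197 58.115,150.076 58.489,151.955 59.553,153.548 61.146,154.612 63.025,154.986 64.904,154.612 66.497,153.548 67.561,151.955

[3] S814→`#0000ff` (cut); closed run; points: 51.694,96.406 121.689,96.406 121.689,133.803 51.694,133.803

[4] S814→`#0000ff` (cut); open run; points: 28.852,161.574 48.899,167.419

[5] S262→`#008000` (engrave); closed run; points: 25.689,7.503 59.817,7.503 59.817,71.589 25.689,71.589

<svg xmlns="http://www.w3.org/2000/svg" width="141.520mm" height="178.723mm" viewBox="0 0 141.520 178.723">
  <polyline points="37.340,156.871 46.390,149.370 56.488,136.364 67.079,119.703 77.606,101.238 87.515,82.817 96.249,66.291 103.253,53.510 107.971,46.323" fill="none" stroke="#0000ff"/>
  <polygon points="67.935,150.076 67.561,148.197 66.497,146.604 64.904,145.540 63.025,145.166 61.146,145.540 59.553,146.604 58.489,148.197 58.115,150.076 58.489,151.955 59.553,153.548 61.146,154.612 63.025,154.986 64.904,154.612 66.497,153.548 67.561,151.955" fill="none" stroke="#008000"/>
  <polygon points="51.694,96.406 121.689,96.406 121.689,133.803 51.694,133.803" fill="none" stroke="#0000ff"/>
  <polyline points="28.852,161.574 48.899,167.419" fill="none" stroke="#0000ff"/>
  <polygon points="25.689,7.503 59.817,7.503 59.817,71.589 25.689,71.589" fill="none" stroke="#008000"/>
</svg>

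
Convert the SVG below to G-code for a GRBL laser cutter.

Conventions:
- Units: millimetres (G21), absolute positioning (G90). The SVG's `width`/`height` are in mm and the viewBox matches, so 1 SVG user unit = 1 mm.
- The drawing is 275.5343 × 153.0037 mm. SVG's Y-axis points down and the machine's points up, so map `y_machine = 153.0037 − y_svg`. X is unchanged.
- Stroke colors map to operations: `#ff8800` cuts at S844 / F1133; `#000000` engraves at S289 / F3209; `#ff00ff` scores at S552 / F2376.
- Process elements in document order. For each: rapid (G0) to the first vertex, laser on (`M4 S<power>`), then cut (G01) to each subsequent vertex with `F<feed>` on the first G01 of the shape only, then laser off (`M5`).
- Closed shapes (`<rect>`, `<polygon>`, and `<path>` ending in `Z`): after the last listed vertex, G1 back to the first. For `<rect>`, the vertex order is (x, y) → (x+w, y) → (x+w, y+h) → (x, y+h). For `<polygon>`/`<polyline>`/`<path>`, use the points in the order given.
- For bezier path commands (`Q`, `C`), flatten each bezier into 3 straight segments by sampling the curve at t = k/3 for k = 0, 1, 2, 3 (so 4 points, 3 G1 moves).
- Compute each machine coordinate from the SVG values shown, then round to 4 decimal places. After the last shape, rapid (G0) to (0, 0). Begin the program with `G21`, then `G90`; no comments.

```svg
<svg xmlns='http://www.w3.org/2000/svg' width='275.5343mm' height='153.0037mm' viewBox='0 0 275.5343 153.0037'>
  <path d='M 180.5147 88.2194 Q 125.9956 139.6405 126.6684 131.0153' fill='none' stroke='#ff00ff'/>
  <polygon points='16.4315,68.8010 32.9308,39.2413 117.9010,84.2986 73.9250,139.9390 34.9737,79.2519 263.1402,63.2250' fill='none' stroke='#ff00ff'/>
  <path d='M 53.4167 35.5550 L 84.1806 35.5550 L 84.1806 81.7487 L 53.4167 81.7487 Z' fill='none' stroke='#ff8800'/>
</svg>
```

G21
G90
G0 X180.5147 Y64.7843
M4 S552
G01 X150.3011 Y37.1754 F2376
G01 X132.3523 Y22.9101
G01 X126.6684 Y21.9884
M5
G0 X16.4315 Y84.2027
M4 S552
G01 X32.9308 Y113.7624 F2376
G01 X117.9010 Y68.7051
G01 X73.9250 Y13.0647
G01 X34.9737 Y73.7518
G01 X263.1402 Y89.7787
G01 X16.4315 Y84.2027
M5
G0 X53.4167 Y117.4487
M4 S844
G01 X84.1806 Y117.4487 F1133
G01 X84.1806 Y71.2550
G01 X53.4167 Y71.2550
G01 X53.4167 Y117.4487
M5
G0 X0.0000 Y0.0000

1 u = 1 mm; y_m = 153.0037 − y.

[1] `<path>` quadratic bezier, #ff00ff→score S552 F2376: (180.5147,64.7843) → (150.3011,37.1754) → (132.3523,22.9101) → (126.6684,21.9884)

[2] `<polygon>` closed polygon, #ff00ff→score S552 F2376: (16.4315,84.2027) → (32.9308,113.7624) → (117.9010,68.7051) → (73.9250,13.0647) → (34.9737,73.7518) → (263.1402,89.7787) → (16.4315,84.2027) (closed)

[3] `<path>` rectangle, #ff8800→cut S844 F1133: (53.4167,117.4487) → (84.1806,117.4487) → (84.1806,71.2550) → (53.4167,71.2550) → (53.4167,117.4487) (closed)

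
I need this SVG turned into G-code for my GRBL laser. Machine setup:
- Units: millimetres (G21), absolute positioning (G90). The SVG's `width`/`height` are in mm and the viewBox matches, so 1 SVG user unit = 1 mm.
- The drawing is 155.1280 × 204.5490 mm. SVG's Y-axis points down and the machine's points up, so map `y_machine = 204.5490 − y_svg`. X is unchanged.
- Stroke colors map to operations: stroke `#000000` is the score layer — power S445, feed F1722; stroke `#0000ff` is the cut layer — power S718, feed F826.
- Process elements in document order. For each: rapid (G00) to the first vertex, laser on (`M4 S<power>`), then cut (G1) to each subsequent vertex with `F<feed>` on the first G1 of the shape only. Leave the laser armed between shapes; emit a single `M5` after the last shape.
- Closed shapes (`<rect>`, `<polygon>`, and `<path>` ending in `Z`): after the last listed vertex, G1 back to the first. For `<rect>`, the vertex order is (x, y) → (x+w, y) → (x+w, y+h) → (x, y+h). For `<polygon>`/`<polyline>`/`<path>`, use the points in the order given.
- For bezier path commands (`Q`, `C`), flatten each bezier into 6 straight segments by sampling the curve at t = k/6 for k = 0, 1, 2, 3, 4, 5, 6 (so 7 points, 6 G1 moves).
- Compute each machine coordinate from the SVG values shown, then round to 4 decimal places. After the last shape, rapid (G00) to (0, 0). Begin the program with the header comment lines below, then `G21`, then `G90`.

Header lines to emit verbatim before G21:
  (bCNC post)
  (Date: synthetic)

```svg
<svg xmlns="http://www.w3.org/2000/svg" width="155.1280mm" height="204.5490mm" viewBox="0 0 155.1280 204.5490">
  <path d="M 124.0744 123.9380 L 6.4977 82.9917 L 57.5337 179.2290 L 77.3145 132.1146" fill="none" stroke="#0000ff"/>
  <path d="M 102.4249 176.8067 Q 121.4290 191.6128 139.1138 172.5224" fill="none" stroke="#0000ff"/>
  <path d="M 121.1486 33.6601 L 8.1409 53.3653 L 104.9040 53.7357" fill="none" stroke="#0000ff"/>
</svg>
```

viewBox `0 0 155.1280 204.5490` with mm width/height → 1 unit = 1 mm. Flip: y_m = 204.5490 − y_svg.

**Shape 1** — `<path>` open polyline, stroke `#0000ff` → cut (S718, F826). Machine vertices: (124.0744,80.6110) → (6.4977,121.5573) → (57.5337,25.3200) → (77.3145,72.4344). Open path.

**Shape 2** — `<path>` quadratic bezier, stroke `#0000ff` → cut (S718, F826). Control points (SVG): P0=(102.4249,176.8067), P1=(121.4290,191.6128), P2=(139.1138,172.5224); sampled at t=k/6. Machine vertices: (102.4249,27.7423) → (108.7230,23.7485) → (114.9477,21.6378) → (121.0992,21.4103) → (127.1773,23.0659) → (133.1822,26.6047) → (139.1138,32.0266). Open path.

**Shape 3** — `<path>` open polyline, stroke `#0000ff` → cut (S718, F826). Machine vertices: (121.1486,170.8889) → (8.1409,151.1837) → (104.9040,150.8133). Open path.

(bCNC post)
(Date: synthetic)
G21
G90
G00 X124.0744 Y80.6110
M4 S718
G1 X6.4977 Y121.5573 F826
G1 X57.5337 Y25.3200
G1 X77.3145 Y72.4344
G00 X102.4249 Y27.7423
M4 S718
G1 X108.7230 Y23.7485 F826
G1 X114.9477 Y21.6378
G1 X121.0992 Y21.4103
G1 X127.1773 Y23.0659
G1 X133.1822 Y26.6047
G1 X139.1138 Y32.0266
G00 X121.1486 Y170.8889
M4 S718
G1 X8.1409 Y151.1837 F826
G1 X104.9040 Y150.8133
M5
G00 X0.0000 Y0.0000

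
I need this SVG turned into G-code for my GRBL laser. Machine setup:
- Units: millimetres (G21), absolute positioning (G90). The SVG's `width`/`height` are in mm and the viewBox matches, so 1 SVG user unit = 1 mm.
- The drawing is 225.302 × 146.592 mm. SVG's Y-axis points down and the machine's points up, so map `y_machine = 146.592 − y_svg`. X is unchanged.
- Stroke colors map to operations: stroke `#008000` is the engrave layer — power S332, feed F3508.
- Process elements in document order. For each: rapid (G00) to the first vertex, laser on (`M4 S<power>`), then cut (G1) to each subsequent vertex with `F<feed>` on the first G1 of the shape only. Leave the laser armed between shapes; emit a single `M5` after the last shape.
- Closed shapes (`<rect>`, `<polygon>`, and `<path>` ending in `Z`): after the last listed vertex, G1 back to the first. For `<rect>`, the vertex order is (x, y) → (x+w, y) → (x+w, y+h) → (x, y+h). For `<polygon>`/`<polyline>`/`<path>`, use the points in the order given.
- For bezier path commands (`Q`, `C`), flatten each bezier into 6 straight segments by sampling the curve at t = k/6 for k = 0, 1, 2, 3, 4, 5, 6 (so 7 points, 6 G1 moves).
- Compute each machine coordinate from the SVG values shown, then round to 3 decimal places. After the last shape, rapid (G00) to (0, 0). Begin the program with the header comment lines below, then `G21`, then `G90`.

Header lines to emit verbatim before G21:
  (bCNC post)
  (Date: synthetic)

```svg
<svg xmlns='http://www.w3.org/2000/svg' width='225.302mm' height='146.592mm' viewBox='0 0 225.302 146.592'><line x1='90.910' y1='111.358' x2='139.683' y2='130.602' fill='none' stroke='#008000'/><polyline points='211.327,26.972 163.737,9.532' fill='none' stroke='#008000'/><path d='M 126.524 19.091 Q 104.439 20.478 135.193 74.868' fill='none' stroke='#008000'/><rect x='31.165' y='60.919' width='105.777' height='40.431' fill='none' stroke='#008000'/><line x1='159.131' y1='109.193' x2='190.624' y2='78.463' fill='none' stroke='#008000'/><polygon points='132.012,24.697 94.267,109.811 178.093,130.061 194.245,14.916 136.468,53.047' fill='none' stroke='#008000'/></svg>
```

Since the viewBox matches the mm dimensions, user units are millimetres directly. The only transform is the Y-flip y_m = 146.592 − y_svg.

Shape 1 is a line segment drawn with `<line>`. Its stroke #008000 means engrave at S332, F3508. After flipping Y the toolpath is (90.910,35.234) → (139.683,15.990).

Shape 2 is a line segment drawn with `<polyline>`. Its stroke #008000 means engrave at S332, F3508. After flipping Y the toolpath is (211.327,119.620) → (163.737,137.060).

Shape 3 is a quadratic bezier drawn with `<path>`. Its stroke #008000 means engrave at S332, F3508. After flipping Y the toolpath is (126.524,127.501) → (120.630,125.566) → (117.672,120.687) → (117.649,112.863) → (120.561,102.095) → (126.409,88.382) → (135.193,71.724).

Shape 4 is a rectangle drawn with `<rect>`. Its stroke #008000 means engrave at S332, F3508. After flipping Y the toolpath is (31.165,85.673) → (136.942,85.673) → (136.942,45.242) → (31.165,45.242) → (31.165,85.673), returning to the start.

Shape 5 is a line segment drawn with `<line>`. Its stroke #008000 means engrave at S332, F3508. After flipping Y the toolpath is (159.131,37.399) → (190.624,68.129).

Shape 6 is a closed polygon drawn with `<polygon>`. Its stroke #008000 means engrave at S332, F3508. After flipping Y the toolpath is (132.012,121.895) → (94.267,36.781) → (178.093,16.531) → (194.245,131.676) → (136.468,93.545) → (132.012,121.895), returning to the start.

(bCNC post)
(Date: synthetic)
G21
G90
G00 X90.910 Y35.234
M4 S332
G1 X139.683 Y15.990 F3508
G00 X211.327 Y119.620
M4 S332
G1 X163.737 Y137.060 F3508
G00 X126.524 Y127.501
M4 S332
G1 X120.630 Y125.566 F3508
G1 X117.672 Y120.687
G1 X117.649 Y112.863
G1 X120.561 Y102.095
G1 X126.409 Y88.382
G1 X135.193 Y71.724
G00 X31.165 Y85.673
M4 S332
G1 X136.942 Y85.673 F3508
G1 X136.942 Y45.242
G1 X31.165 Y45.242
G1 X31.165 Y85.673
G00 X159.131 Y37.399
M4 S332
G1 X190.624 Y68.129 F3508
G00 X132.012 Y121.895
M4 S332
G1 X94.267 Y36.781 F3508
G1 X178.093 Y16.531
G1 X194.245 Y131.676
G1 X136.468 Y93.545
G1 X132.012 Y121.895
M5
G00 X0.000 Y0.000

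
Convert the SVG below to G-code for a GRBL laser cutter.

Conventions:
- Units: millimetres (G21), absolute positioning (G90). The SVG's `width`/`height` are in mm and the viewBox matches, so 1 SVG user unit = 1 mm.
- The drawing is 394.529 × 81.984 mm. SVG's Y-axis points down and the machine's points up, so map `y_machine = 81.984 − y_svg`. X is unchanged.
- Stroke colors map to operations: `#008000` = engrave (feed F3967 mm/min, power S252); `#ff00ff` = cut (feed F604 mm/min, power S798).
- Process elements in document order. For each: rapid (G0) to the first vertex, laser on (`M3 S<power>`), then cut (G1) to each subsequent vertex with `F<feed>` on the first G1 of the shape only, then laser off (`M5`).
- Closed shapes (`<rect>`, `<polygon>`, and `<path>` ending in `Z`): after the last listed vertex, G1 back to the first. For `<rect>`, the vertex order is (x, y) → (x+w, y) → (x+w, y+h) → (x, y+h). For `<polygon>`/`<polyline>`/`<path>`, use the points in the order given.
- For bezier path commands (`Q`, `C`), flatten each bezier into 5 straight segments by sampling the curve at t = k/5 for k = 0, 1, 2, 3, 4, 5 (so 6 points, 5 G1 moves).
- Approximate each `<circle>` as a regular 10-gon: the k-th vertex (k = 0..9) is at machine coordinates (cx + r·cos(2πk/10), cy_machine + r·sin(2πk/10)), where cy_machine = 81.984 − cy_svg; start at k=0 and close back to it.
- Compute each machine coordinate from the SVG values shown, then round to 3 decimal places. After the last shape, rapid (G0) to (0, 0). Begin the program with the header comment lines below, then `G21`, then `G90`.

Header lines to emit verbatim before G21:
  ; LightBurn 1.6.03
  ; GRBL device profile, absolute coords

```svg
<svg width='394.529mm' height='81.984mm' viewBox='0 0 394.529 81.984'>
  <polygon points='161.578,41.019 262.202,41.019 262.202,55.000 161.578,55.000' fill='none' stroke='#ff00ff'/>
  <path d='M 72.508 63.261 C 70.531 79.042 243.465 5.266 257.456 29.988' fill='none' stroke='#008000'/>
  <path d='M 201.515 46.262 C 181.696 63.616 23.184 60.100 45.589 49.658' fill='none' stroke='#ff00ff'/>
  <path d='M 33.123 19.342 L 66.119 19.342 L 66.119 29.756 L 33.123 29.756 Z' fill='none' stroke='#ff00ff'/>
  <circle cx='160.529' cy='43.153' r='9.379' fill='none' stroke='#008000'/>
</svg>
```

; LightBurn 1.6.03
; GRBL device profile, absolute coords
G21
G90
G0 X161.578 Y40.965
M3 S798
G1 X262.202 Y40.965 F604
G1 X262.202 Y26.984
G1 X161.578 Y26.984
G1 X161.578 Y40.965
M5
G0 X72.508 Y18.723
M3 S252
G1 X89.640 Y18.497 F3967
G1 X132.726 Y30.738
G1 X185.741 Y46.419
G1 X232.659 Y56.514
G1 X257.456 Y51.996
M5
G0 X201.515 Y35.722
M3 S798
G1 X175.537 Y27.702 F604
G1 X131.615 Y24.022
G1 X85.088 Y24.012
G1 X51.299 Y27.003
G1 X45.589 Y32.326
M5
G0 X33.123 Y62.642
M3 S798
G1 X66.119 Y62.642 F604
G1 X66.119 Y52.228
G1 X33.123 Y52.228
G1 X33.123 Y62.642
M5
G0 X169.908 Y38.831
M3 S252
G1 X168.117 Y44.344 F3967
G1 X163.427 Y47.751
G1 X157.631 Y47.751
G1 X152.941 Y44.344
G1 X151.150 Y38.831
G1 X152.941 Y33.318
G1 X157.631 Y29.911
G1 X163.427 Y29.911
G1 X168.117 Y33.318
G1 X169.908 Y38.831
M5
G0 X0.000 Y0.000

Since the viewBox matches the mm dimensions, user units are millimetres directly. The only transform is the Y-flip y_m = 81.984 − y_svg.

Shape 1 is a rectangle drawn with `<polygon>`. Its stroke #ff00ff means cut at S798, F604. After flipping Y the toolpath is (161.578,40.965) → (262.202,40.965) → (262.202,26.984) → (161.578,26.984) → (161.578,40.965), returning to the start.

Shape 2 is a cubic bezier drawn with `<path>`. Its stroke #008000 means engrave at S252, F3967. After flipping Y the toolpath is (72.508,18.723) → (89.640,18.497) → (132.726,30.738) → (185.741,46.419) → (232.659,56.514) → (257.456,51.996).

Shape 3 is a cubic bezier drawn with `<path>`. Its stroke #ff00ff means cut at S798, F604. After flipping Y the toolpath is (201.515,35.722) → (175.537,27.702) → (131.615,24.022) → (85.088,24.012) → (51.299,27.003) → (45.589,32.326).

Shape 4 is a rectangle drawn with `<path>`. Its stroke #ff00ff means cut at S798, F604. After flipping Y the toolpath is (33.123,62.642) → (66.119,62.642) → (66.119,52.228) → (33.123,52.228) → (33.123,62.642), returning to the start.

Shape 5 is a circle drawn with `<circle>`. Its stroke #008000 means engrave at S252, F3967. After flipping Y the toolpath is (169.908,38.831) → (168.117,44.344) → (163.427,47.751) → (157.631,47.751) → (152.941,44.344) → (151.150,38.831) → (152.941,33.318) → (157.631,29.911) → (163.427,29.911) → (168.117,33.318) → (169.908,38.831), returning to the start.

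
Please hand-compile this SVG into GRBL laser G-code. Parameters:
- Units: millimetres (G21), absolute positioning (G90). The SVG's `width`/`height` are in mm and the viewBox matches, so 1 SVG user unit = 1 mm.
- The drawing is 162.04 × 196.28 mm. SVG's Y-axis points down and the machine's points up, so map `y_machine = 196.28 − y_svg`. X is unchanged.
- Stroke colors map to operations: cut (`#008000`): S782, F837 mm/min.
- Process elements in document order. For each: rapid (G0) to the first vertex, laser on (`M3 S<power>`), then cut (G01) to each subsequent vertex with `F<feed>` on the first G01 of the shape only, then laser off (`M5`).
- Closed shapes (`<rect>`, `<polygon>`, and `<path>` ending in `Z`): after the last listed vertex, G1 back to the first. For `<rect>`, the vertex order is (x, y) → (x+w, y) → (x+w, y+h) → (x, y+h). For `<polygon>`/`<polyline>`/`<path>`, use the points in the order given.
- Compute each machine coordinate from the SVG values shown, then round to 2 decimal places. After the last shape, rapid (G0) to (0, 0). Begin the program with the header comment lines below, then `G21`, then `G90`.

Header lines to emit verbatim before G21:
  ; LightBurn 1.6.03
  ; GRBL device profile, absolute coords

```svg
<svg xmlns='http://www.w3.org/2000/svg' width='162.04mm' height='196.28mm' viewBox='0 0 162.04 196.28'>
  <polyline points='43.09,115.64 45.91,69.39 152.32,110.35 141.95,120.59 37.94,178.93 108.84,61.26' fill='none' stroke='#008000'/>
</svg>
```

; LightBurn 1.6.03
; GRBL device profile, absolute coords
G21
G90
G0 X43.09 Y80.64
M3 S782
G01 X45.91 Y126.89 F837
G01 X152.32 Y85.93
G01 X141.95 Y75.69
G01 X37.94 Y17.35
G01 X108.84 Y135.02
M5
G0 X0.00 Y0.00

1 u = 1 mm; y_m = 196.28 − y.

[1] `<polyline>` open polyline, #008000→cut S782 F837: (43.09,80.64) → (45.91,126.89) → (152.32,85.93) → (141.95,75.69) → (37.94,17.35) → (108.84,135.02)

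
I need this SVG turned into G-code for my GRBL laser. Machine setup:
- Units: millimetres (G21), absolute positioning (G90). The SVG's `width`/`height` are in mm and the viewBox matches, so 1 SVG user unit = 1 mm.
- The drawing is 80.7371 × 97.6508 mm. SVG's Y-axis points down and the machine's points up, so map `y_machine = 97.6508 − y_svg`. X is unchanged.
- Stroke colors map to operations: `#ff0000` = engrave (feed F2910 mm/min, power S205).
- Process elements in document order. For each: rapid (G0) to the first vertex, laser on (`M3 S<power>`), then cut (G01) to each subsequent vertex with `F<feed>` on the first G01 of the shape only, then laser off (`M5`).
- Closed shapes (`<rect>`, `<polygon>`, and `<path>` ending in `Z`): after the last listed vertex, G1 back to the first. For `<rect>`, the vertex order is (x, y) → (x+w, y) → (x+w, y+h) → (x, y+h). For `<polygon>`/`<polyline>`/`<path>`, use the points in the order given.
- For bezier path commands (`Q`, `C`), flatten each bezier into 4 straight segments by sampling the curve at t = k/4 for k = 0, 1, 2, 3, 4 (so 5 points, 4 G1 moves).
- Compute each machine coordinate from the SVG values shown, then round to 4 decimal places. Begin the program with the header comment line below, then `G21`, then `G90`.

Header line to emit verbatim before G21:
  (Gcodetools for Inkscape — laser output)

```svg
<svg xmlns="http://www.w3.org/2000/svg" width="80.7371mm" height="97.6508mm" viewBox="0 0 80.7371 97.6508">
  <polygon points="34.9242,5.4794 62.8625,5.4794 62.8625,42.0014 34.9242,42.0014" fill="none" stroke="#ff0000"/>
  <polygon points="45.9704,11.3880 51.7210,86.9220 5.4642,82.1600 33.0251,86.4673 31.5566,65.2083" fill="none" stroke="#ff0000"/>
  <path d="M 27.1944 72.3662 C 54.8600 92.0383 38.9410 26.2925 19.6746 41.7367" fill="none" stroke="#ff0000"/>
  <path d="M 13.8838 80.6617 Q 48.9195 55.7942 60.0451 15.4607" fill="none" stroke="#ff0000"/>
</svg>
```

1 u = 1 mm; y_m = 97.6508 − y.

[1] `<polygon>` rectangle, #ff0000→engrave S205 F2910: (34.9242,92.1714) → (62.8625,92.1714) → (62.8625,55.6494) → (34.9242,55.6494) → (34.9242,92.1714) (closed)

[2] `<polygon>` closed polygon, #ff0000→engrave S205 F2910: (45.9704,86.2628) → (51.7210,10.7288) → (5.4642,15.4908) → (33.0251,11.1835) → (31.5566,32.4425) → (45.9704,86.2628) (closed)

[3] `<path>` cubic bezier, #ff0000→engrave S205 F2910: (27.1944,25.2846) → (40.4002,23.9431) → (41.0340,39.0139) → (32.8681,54.8774) → (19.6746,55.9141)

[4] `<path>` quadratic bezier, #ff0000→engrave S205 F2910: (13.8838,16.9891) → (29.9073,30.3895) → (42.9420,45.7231) → (52.9879,62.9900) → (60.0451,82.1901)

(Gcodetools for Inkscape — laser output)
G21
G90
G0 X34.9242 Y92.1714
M3 S205
G01 X62.8625 Y92.1714 F2910
G01 X62.8625 Y55.6494
G01 X34.9242 Y55.6494
G01 X34.9242 Y92.1714
M5
G0 X45.9704 Y86.2628
M3 S205
G01 X51.7210 Y10.7288 F2910
G01 X5.4642 Y15.4908
G01 X33.0251 Y11.1835
G01 X31.5566 Y32.4425
G01 X45.9704 Y86.2628
M5
G0 X27.1944 Y25.2846
M3 S205
G01 X40.4002 Y23.9431 F2910
G01 X41.0340 Y39.0139
G01 X32.8681 Y54.8774
G01 X19.6746 Y55.9141
M5
G0 X13.8838 Y16.9891
M3 S205
G01 X29.9073 Y30.3895 F2910
G01 X42.9420 Y45.7231
G01 X52.9879 Y62.9900
G01 X60.0451 Y82.1901
M5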